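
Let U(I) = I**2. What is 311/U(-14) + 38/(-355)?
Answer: 102957/69580 ≈ 1.4797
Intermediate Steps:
311/U(-14) + 38/(-355) = 311/((-14)**2) + 38/(-355) = 311/196 + 38*(-1/355) = 311*(1/196) - 38/355 = 311/196 - 38/355 = 102957/69580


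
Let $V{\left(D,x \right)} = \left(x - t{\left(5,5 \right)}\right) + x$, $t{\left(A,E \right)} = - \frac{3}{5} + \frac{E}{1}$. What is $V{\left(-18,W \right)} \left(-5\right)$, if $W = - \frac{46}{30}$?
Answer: $\frac{112}{3} \approx 37.333$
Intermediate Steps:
$t{\left(A,E \right)} = - \frac{3}{5} + E$ ($t{\left(A,E \right)} = \left(-3\right) \frac{1}{5} + E 1 = - \frac{3}{5} + E$)
$W = - \frac{23}{15}$ ($W = \left(-46\right) \frac{1}{30} = - \frac{23}{15} \approx -1.5333$)
$V{\left(D,x \right)} = - \frac{22}{5} + 2 x$ ($V{\left(D,x \right)} = \left(x - \left(- \frac{3}{5} + 5\right)\right) + x = \left(x - \frac{22}{5}\right) + x = \left(- \frac{22}{5} + x\right) + x = - \frac{22}{5} + 2 x$)
$V{\left(-18,W \right)} \left(-5\right) = \left(- \frac{22}{5} + 2 \left(- \frac{23}{15}\right)\right) \left(-5\right) = \left(- \frac{22}{5} - \frac{46}{15}\right) \left(-5\right) = \left(- \frac{112}{15}\right) \left(-5\right) = \frac{112}{3}$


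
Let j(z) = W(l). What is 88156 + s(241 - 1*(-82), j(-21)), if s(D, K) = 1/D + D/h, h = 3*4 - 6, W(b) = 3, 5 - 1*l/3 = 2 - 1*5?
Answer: 170950663/1938 ≈ 88210.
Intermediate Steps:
l = 24 (l = 15 - 3*(2 - 1*5) = 15 - 3*(2 - 5) = 15 - 3*(-3) = 15 + 9 = 24)
j(z) = 3
h = 6 (h = 12 - 6 = 6)
s(D, K) = 1/D + D/6
88156 + s(241 - 1*(-82), j(-21)) = 88156 + (1/(241 - 1*(-82)) + (241 - 1*(-82))/6) = 88156 + (1/(241 + 82) + (241 + 82)/6) = 88156 + (1/323 + (1/6)*323) = 88156 + (1/323 + 323/6) = 88156 + 104335/1938 = 170950663/1938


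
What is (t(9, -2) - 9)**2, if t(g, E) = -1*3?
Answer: 144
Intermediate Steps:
t(g, E) = -3
(t(9, -2) - 9)**2 = (-3 - 9)**2 = (-12)**2 = 144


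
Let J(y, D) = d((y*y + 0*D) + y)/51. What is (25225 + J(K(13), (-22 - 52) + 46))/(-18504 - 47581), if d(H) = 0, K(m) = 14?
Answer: -5045/13217 ≈ -0.38171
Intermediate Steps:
J(y, D) = 0 (J(y, D) = 0/51 = 0*(1/51) = 0)
(25225 + J(K(13), (-22 - 52) + 46))/(-18504 - 47581) = (25225 + 0)/(-18504 - 47581) = 25225/(-66085) = 25225*(-1/66085) = -5045/13217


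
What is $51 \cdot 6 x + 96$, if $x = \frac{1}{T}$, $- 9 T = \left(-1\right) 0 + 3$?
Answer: $-822$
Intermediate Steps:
$T = - \frac{1}{3}$ ($T = - \frac{\left(-1\right) 0 + 3}{9} = - \frac{0 + 3}{9} = \left(- \frac{1}{9}\right) 3 = - \frac{1}{3} \approx -0.33333$)
$x = -3$ ($x = \frac{1}{- \frac{1}{3}} = -3$)
$51 \cdot 6 x + 96 = 51 \cdot 6 \left(-3\right) + 96 = 306 \left(-3\right) + 96 = -918 + 96 = -822$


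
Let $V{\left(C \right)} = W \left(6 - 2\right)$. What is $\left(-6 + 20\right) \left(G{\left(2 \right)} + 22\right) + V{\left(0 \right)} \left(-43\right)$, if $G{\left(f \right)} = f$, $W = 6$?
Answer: $-696$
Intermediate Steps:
$V{\left(C \right)} = 24$ ($V{\left(C \right)} = 6 \left(6 - 2\right) = 6 \cdot 4 = 24$)
$\left(-6 + 20\right) \left(G{\left(2 \right)} + 22\right) + V{\left(0 \right)} \left(-43\right) = \left(-6 + 20\right) \left(2 + 22\right) + 24 \left(-43\right) = 14 \cdot 24 - 1032 = 336 - 1032 = -696$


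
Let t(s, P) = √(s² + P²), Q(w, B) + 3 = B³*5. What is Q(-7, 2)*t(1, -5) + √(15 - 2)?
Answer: √13 + 37*√26 ≈ 192.27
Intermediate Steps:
Q(w, B) = -3 + 5*B³ (Q(w, B) = -3 + B³*5 = -3 + 5*B³)
t(s, P) = √(P² + s²)
Q(-7, 2)*t(1, -5) + √(15 - 2) = (-3 + 5*2³)*√((-5)² + 1²) + √(15 - 2) = (-3 + 5*8)*√(25 + 1) + √13 = (-3 + 40)*√26 + √13 = 37*√26 + √13 = √13 + 37*√26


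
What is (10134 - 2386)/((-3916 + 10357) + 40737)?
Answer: 3874/23589 ≈ 0.16423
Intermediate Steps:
(10134 - 2386)/((-3916 + 10357) + 40737) = 7748/(6441 + 40737) = 7748/47178 = 7748*(1/47178) = 3874/23589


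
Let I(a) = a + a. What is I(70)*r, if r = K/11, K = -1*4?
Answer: -560/11 ≈ -50.909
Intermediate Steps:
I(a) = 2*a
K = -4
r = -4/11 ≈ -0.36364
I(70)*r = (2*70)*(-4/11) = 140*(-4/11) = -560/11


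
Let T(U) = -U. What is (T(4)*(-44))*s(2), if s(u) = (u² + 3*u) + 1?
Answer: 1936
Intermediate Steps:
s(u) = 1 + u² + 3*u
(T(4)*(-44))*s(2) = (-1*4*(-44))*(1 + 2² + 3*2) = (-4*(-44))*(1 + 4 + 6) = 176*11 = 1936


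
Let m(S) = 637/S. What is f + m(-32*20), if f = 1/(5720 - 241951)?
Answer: -150479787/151187840 ≈ -0.99532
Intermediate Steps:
f = -1/236231 (f = 1/(-236231) = -1/236231 ≈ -4.2331e-6)
f + m(-32*20) = -1/236231 + 637/((-32*20)) = -1/236231 + 637/(-640) = -1/236231 + 637*(-1/640) = -1/236231 - 637/640 = -150479787/151187840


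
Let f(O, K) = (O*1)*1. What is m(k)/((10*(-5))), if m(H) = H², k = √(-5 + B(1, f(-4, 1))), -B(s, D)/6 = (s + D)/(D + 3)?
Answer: 23/50 ≈ 0.46000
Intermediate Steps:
f(O, K) = O (f(O, K) = O*1 = O)
B(s, D) = -6*(D + s)/(3 + D) (B(s, D) = -6*(s + D)/(D + 3) = -6*(D + s)/(3 + D))
k = I*√23 (k = √(-5 + 6*(-1*(-4) - 1*1)/(3 - 4)) = √(-5 + 6*(4 - 1)/(-1)) = √(-5 + 6*(-1)*3) = √(-5 - 18) = √(-23) = I*√23 ≈ 4.7958*I)
m(k)/((10*(-5))) = (I*√23)²/((10*(-5))) = -23/(-50) = -23*(-1/50) = 23/50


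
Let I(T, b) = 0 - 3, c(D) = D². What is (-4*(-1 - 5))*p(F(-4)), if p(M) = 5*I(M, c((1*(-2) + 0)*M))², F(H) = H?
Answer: 1080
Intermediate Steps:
I(T, b) = -3
p(M) = 45 (p(M) = 5*(-3)² = 5*9 = 45)
(-4*(-1 - 5))*p(F(-4)) = -4*(-1 - 5)*45 = -4*(-6)*45 = 24*45 = 1080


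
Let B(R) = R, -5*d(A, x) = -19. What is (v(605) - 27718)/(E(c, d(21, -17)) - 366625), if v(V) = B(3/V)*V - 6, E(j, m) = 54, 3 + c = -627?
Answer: 27721/366571 ≈ 0.075622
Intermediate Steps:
c = -630 (c = -3 - 627 = -630)
d(A, x) = 19/5 (d(A, x) = -⅕*(-19) = 19/5)
v(V) = -3 (v(V) = (3/V)*V - 6 = 3 - 6 = -3)
(v(605) - 27718)/(E(c, d(21, -17)) - 366625) = (-3 - 27718)/(54 - 366625) = -27721/(-366571) = -27721*(-1/366571) = 27721/366571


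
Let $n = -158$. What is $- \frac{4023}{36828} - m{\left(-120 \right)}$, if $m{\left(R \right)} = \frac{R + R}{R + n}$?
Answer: $- \frac{184391}{189596} \approx -0.97255$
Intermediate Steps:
$m{\left(R \right)} = \frac{2 R}{-158 + R}$ ($m{\left(R \right)} = \frac{R + R}{R - 158} = \frac{2 R}{-158 + R}$)
$- \frac{4023}{36828} - m{\left(-120 \right)} = - \frac{4023}{36828} - 2 \left(-120\right) \frac{1}{-158 - 120} = \left(-4023\right) \frac{1}{36828} - 2 \left(-120\right) \frac{1}{-278} = - \frac{149}{1364} - 2 \left(-120\right) \left(- \frac{1}{278}\right) = - \frac{149}{1364} - \frac{120}{139} = - \frac{184391}{189596}$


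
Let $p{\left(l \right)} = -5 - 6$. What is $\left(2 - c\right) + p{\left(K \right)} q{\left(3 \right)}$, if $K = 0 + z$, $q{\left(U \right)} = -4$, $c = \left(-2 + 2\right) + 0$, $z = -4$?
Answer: $46$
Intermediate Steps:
$c = 0$ ($c = 0 + 0 = 0$)
$K = -4$ ($K = 0 - 4 = -4$)
$p{\left(l \right)} = -11$ ($p{\left(l \right)} = -5 - 6 = -11$)
$\left(2 - c\right) + p{\left(K \right)} q{\left(3 \right)} = \left(2 - 0\right) - -44 = \left(2 + 0\right) + 44 = 2 + 44 = 46$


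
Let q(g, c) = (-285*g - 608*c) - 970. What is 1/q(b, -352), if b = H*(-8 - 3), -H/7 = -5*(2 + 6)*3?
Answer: 1/2846446 ≈ 3.5132e-7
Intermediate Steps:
H = 840 (H = -7*(-5*(2 + 6))*3 = -7*(-5*8)*3 = -(-280)*3 = -7*(-120) = 840)
b = -9240 (b = 840*(-8 - 3) = 840*(-11) = -9240)
q(g, c) = -970 - 608*c - 285*g (q(g, c) = (-608*c - 285*g) - 970 = -970 - 608*c - 285*g)
1/q(b, -352) = 1/(-970 - 608*(-352) - 285*(-9240)) = 1/(-970 + 214016 + 2633400) = 1/2846446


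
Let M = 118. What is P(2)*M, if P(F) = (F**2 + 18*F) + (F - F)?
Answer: 4720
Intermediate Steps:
P(F) = F**2 + 18*F (P(F) = (F**2 + 18*F) + 0 = F**2 + 18*F)
P(2)*M = (2*(18 + 2))*118 = (2*20)*118 = 40*118 = 4720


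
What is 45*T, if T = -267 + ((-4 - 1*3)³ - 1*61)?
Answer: -30195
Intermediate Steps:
T = -671 (T = -267 + ((-4 - 3)³ - 61) = -267 + ((-7)³ - 61) = -267 + (-343 - 61) = -267 - 404 = -671)
45*T = 45*(-671) = -30195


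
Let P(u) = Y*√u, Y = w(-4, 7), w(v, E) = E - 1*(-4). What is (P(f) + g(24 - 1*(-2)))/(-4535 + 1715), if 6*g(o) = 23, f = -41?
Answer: -23/16920 - 11*I*√41/2820 ≈ -0.0013593 - 0.024977*I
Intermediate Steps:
w(v, E) = 4 + E (w(v, E) = E + 4 = 4 + E)
Y = 11 (Y = 4 + 7 = 11)
g(o) = 23/6 (g(o) = (⅙)*23 = 23/6)
P(u) = 11*√u
(P(f) + g(24 - 1*(-2)))/(-4535 + 1715) = (11*√(-41) + 23/6)/(-4535 + 1715) = (11*(I*√41) + 23/6)/(-2820) = (11*I*√41 + 23/6)*(-1/2820) = (23/6 + 11*I*√41)*(-1/2820) = -23/16920 - 11*I*√41/2820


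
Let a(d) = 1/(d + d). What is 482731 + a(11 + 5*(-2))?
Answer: 965463/2 ≈ 4.8273e+5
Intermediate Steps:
a(d) = 1/(2*d)
482731 + a(11 + 5*(-2)) = 482731 + 1/(2*(11 + 5*(-2))) = 482731 + 1/(2*(11 - 10)) = 482731 + (½)/1 = 482731 + (½)*1 = 482731 + ½ = 965463/2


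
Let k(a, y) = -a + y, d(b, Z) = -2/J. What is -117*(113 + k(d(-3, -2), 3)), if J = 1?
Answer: -13806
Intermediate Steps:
d(b, Z) = -2 (d(b, Z) = -2/1 = -2*1 = -2)
k(a, y) = y - a
-117*(113 + k(d(-3, -2), 3)) = -117*(113 + (3 - 1*(-2))) = -117*(113 + (3 + 2)) = -117*(113 + 5) = -117*118 = -13806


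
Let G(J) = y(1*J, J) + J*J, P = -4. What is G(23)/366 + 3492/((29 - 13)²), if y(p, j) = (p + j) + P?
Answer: 178031/11712 ≈ 15.201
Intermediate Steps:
y(p, j) = -4 + j + p (y(p, j) = (p + j) - 4 = (j + p) - 4 = -4 + j + p)
G(J) = -4 + J² + 2*J (G(J) = (-4 + J + 1*J) + J*J = (-4 + J + J) + J² = (-4 + 2*J) + J² = -4 + J² + 2*J)
G(23)/366 + 3492/((29 - 13)²) = (-4 + 23² + 2*23)/366 + 3492/((29 - 13)²) = (-4 + 529 + 46)*(1/366) + 3492/(16²) = 571*(1/366) + 3492/256 = 571/366 + 3492*(1/256) = 571/366 + 873/64 = 178031/11712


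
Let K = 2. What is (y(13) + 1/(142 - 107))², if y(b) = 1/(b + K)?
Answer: 4/441 ≈ 0.0090703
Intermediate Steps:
y(b) = 1/(2 + b) (y(b) = 1/(b + 2) = 1/(2 + b))
(y(13) + 1/(142 - 107))² = (1/(2 + 13) + 1/(142 - 107))² = (1/15 + 1/35)² = (2/21)² = 4/441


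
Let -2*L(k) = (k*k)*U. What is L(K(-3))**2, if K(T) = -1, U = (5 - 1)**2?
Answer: 64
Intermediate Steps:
U = 16 (U = 4**2 = 16)
L(k) = -8*k**2 (L(k) = -k*k*16/2 = -k**2*16/2 = -8*k**2)
L(K(-3))**2 = (-8*(-1)**2)**2 = (-8*1)**2 = (-8)**2 = 64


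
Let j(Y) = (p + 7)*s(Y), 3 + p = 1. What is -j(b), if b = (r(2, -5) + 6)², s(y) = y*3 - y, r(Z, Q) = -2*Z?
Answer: -40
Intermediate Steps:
p = -2 (p = -3 + 1 = -2)
s(y) = 2*y (s(y) = 3*y - y = 2*y)
b = 4 (b = (-2*2 + 6)² = (-4 + 6)² = 2² = 4)
j(Y) = 10*Y (j(Y) = (-2 + 7)*(2*Y) = 5*(2*Y) = 10*Y)
-j(b) = -10*4 = -1*40 = -40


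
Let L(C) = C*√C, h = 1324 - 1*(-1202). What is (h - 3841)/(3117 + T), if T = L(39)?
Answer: -273257/643758 + 3419*√39/643758 ≈ -0.39130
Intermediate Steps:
h = 2526 (h = 1324 + 1202 = 2526)
L(C) = C^(3/2)
T = 39*√39 (T = 39^(3/2) = 39*√39 ≈ 243.55)
(h - 3841)/(3117 + T) = (2526 - 3841)/(3117 + 39*√39) = -1315/(3117 + 39*√39)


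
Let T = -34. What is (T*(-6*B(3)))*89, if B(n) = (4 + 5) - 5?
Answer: 72624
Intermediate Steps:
B(n) = 4 (B(n) = 9 - 5 = 4)
(T*(-6*B(3)))*89 = -(-204)*4*89 = -34*(-24)*89 = 816*89 = 72624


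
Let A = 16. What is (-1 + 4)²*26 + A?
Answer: 250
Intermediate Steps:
(-1 + 4)²*26 + A = (-1 + 4)²*26 + 16 = 3²*26 + 16 = 9*26 + 16 = 234 + 16 = 250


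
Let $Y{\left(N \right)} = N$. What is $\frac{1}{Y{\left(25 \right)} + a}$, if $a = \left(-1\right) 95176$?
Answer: $- \frac{1}{95151} \approx -1.051 \cdot 10^{-5}$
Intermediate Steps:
$a = -95176$
$\frac{1}{Y{\left(25 \right)} + a} = \frac{1}{25 - 95176} = \frac{1}{-95151} = - \frac{1}{95151}$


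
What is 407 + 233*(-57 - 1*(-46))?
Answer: -2156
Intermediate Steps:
407 + 233*(-57 - 1*(-46)) = 407 + 233*(-57 + 46) = 407 + 233*(-11) = 407 - 2563 = -2156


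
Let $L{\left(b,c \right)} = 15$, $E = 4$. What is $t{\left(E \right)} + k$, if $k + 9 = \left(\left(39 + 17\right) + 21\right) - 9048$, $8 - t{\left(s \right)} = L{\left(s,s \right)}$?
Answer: $-8987$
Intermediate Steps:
$t{\left(s \right)} = -7$ ($t{\left(s \right)} = 8 - 15 = -7$)
$k = -8980$ ($k = -9 + \left(\left(\left(39 + 17\right) + 21\right) - 9048\right) = -9 + \left(\left(56 + 21\right) - 9048\right) = -9 + \left(77 - 9048\right) = -9 - 8971 = -8980$)
$t{\left(E \right)} + k = -7 - 8980 = -8987$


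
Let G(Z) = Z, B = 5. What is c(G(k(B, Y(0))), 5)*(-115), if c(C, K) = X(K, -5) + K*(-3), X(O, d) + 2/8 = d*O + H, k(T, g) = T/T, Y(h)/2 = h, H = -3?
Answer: 19895/4 ≈ 4973.8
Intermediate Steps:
Y(h) = 2*h
k(T, g) = 1
X(O, d) = -13/4 + O*d (X(O, d) = -1/4 + (d*O - 3) = -1/4 + (O*d - 3) = -1/4 + (-3 + O*d) = -13/4 + O*d)
c(C, K) = -13/4 - 8*K (c(C, K) = (-13/4 + K*(-5)) + K*(-3) = (-13/4 - 5*K) - 3*K = -13/4 - 8*K)
c(G(k(B, Y(0))), 5)*(-115) = (-13/4 - 8*5)*(-115) = (-13/4 - 40)*(-115) = -173/4*(-115) = 19895/4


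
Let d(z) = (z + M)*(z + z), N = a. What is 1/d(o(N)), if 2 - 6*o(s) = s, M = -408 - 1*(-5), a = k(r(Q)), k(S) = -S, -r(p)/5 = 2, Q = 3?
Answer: 9/9704 ≈ 0.00092745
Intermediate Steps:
r(p) = -10 (r(p) = -5*2 = -10)
a = 10 (a = -1*(-10) = 10)
M = -403 (M = -408 + 5 = -403)
N = 10
o(s) = ⅓ - s/6
d(z) = 2*z*(-403 + z) (d(z) = (z - 403)*(z + z) = (-403 + z)*(2*z) = 2*z*(-403 + z))
1/d(o(N)) = 1/(2*(⅓ - ⅙*10)*(-403 + (⅓ - ⅙*10))) = 1/(2*(⅓ - 5/3)*(-403 + (⅓ - 5/3))) = 1/(2*(-4/3)*(-403 - 4/3)) = 1/(2*(-4/3)*(-1213/3)) = 1/(9704/9) = 9/9704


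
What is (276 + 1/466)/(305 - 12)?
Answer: 128617/136538 ≈ 0.94199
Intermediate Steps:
(276 + 1/466)/(305 - 12) = (276 + 1/466)/293 = (128617/466)*(1/293) = 128617/136538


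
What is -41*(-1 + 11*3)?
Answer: -1312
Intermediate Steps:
-41*(-1 + 11*3) = -41*(-1 + 33) = -41*32 = -1312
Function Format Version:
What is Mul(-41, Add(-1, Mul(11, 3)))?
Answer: -1312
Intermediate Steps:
Mul(-41, Add(-1, Mul(11, 3))) = Mul(-41, Add(-1, 33)) = Mul(-41, 32) = -1312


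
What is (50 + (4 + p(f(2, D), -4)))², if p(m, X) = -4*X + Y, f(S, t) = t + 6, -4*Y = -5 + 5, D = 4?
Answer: 4900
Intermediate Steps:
Y = 0 (Y = -(-5 + 5)/4 = -¼*0 = 0)
f(S, t) = 6 + t
p(m, X) = -4*X (p(m, X) = -4*X + 0 = -4*X)
(50 + (4 + p(f(2, D), -4)))² = (50 + (4 - 4*(-4)))² = (50 + (4 + 16))² = (50 + 20)² = 70² = 4900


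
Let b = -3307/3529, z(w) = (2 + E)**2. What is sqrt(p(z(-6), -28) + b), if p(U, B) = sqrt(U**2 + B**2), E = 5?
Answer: sqrt(-11670403 + 87176887*sqrt(65))/3529 ≈ 7.4497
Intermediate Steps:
z(w) = 49 (z(w) = (2 + 5)**2 = 7**2 = 49)
b = -3307/3529 (b = -3307*1/3529 = -3307/3529 ≈ -0.93709)
p(U, B) = sqrt(B**2 + U**2)
sqrt(p(z(-6), -28) + b) = sqrt(sqrt((-28)**2 + 49**2) - 3307/3529) = sqrt(sqrt(784 + 2401) - 3307/3529) = sqrt(sqrt(3185) - 3307/3529) = sqrt(7*sqrt(65) - 3307/3529) = sqrt(-3307/3529 + 7*sqrt(65))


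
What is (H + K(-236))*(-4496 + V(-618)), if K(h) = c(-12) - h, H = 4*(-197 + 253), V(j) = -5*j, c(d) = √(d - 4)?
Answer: -646760 - 5624*I ≈ -6.4676e+5 - 5624.0*I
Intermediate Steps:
c(d) = √(-4 + d)
H = 224 (H = 4*56 = 224)
K(h) = -h + 4*I (K(h) = √(-4 - 12) - h = √(-16) - h = 4*I - h = -h + 4*I)
(H + K(-236))*(-4496 + V(-618)) = (224 + (-1*(-236) + 4*I))*(-4496 - 5*(-618)) = (224 + (236 + 4*I))*(-4496 + 3090) = (460 + 4*I)*(-1406) = -646760 - 5624*I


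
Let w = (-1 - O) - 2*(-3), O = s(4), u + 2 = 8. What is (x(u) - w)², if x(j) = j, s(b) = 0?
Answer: 1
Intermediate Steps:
u = 6 (u = -2 + 8 = 6)
O = 0
w = 5 (w = (-1 - 1*0) - 2*(-3) = (-1 + 0) + 6 = -1 + 6 = 5)
(x(u) - w)² = (6 - 1*5)² = (6 - 5)² = 1² = 1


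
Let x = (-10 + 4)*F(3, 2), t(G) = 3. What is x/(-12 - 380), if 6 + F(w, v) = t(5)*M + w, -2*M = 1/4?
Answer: -81/1568 ≈ -0.051658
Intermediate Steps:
M = -⅛ (M = -½/4 = -½*¼ = -⅛ ≈ -0.12500)
F(w, v) = -51/8 + w (F(w, v) = -6 + (3*(-⅛) + w) = -6 + (-3/8 + w) = -51/8 + w)
x = 81/4 (x = (-10 + 4)*(-51/8 + 3) = -6*(-27/8) = 81/4 ≈ 20.250)
x/(-12 - 380) = 81/(4*(-12 - 380)) = (81/4)/(-392) = (81/4)*(-1/392) = -81/1568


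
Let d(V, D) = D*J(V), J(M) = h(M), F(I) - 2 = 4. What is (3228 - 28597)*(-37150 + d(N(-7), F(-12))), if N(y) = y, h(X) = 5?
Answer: 941697280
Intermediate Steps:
F(I) = 6 (F(I) = 2 + 4 = 6)
J(M) = 5
d(V, D) = 5*D (d(V, D) = D*5 = 5*D)
(3228 - 28597)*(-37150 + d(N(-7), F(-12))) = (3228 - 28597)*(-37150 + 5*6) = -25369*(-37150 + 30) = -25369*(-37120) = 941697280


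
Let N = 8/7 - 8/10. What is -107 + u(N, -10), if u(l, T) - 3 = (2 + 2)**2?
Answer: -88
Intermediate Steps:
N = 12/35 (N = 8*(1/7) - 8*1/10 = 8/7 - 4/5 = 12/35 ≈ 0.34286)
u(l, T) = 19 (u(l, T) = 3 + (2 + 2)**2 = 3 + 4**2 = 3 + 16 = 19)
-107 + u(N, -10) = -107 + 19 = -88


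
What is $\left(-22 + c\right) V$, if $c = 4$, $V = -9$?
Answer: $162$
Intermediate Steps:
$\left(-22 + c\right) V = \left(-22 + 4\right) \left(-9\right) = \left(-18\right) \left(-9\right) = 162$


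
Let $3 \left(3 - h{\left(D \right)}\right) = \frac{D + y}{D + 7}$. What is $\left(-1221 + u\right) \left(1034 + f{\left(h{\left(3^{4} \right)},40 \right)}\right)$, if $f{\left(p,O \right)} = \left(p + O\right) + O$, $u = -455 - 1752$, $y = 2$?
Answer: $- \frac{252647885}{66} \approx -3.828 \cdot 10^{6}$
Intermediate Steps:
$h{\left(D \right)} = 3 - \frac{2 + D}{3 \left(7 + D\right)}$ ($h{\left(D \right)} = 3 - \frac{\left(D + 2\right) \frac{1}{D + 7}}{3} = 3 - \frac{\left(2 + D\right) \frac{1}{7 + D}}{3} = 3 - \frac{\frac{1}{7 + D} \left(2 + D\right)}{3} = 3 - \frac{2 + D}{3 \left(7 + D\right)}$)
$u = -2207$ ($u = -455 - 1752 = -2207$)
$f{\left(p,O \right)} = p + 2 O$ ($f{\left(p,O \right)} = \left(O + p\right) + O = p + 2 O$)
$\left(-1221 + u\right) \left(1034 + f{\left(h{\left(3^{4} \right)},40 \right)}\right) = \left(-1221 - 2207\right) \left(1034 + \left(\frac{61 + 8 \cdot 3^{4}}{3 \left(7 + 3^{4}\right)} + 2 \cdot 40\right)\right) = - 3428 \left(1034 + \left(\frac{61 + 8 \cdot 81}{3 \left(7 + 81\right)} + 80\right)\right) = - 3428 \left(1034 + \left(\frac{61 + 648}{3 \cdot 88} + 80\right)\right) = - 3428 \left(1034 + \left(\frac{1}{3} \cdot \frac{1}{88} \cdot 709 + 80\right)\right) = - 3428 \left(1034 + \left(\frac{709}{264} + 80\right)\right) = - 3428 \left(1034 + \frac{21829}{264}\right) = \left(-3428\right) \frac{294805}{264} = - \frac{252647885}{66}$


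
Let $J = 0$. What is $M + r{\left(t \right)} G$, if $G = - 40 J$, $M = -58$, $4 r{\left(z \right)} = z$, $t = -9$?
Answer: $-58$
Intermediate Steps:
$r{\left(z \right)} = \frac{z}{4}$
$G = 0$ ($G = \left(-40\right) 0 = 0$)
$M + r{\left(t \right)} G = -58 + \frac{1}{4} \left(-9\right) 0 = -58 - 0 = -58 + 0 = -58$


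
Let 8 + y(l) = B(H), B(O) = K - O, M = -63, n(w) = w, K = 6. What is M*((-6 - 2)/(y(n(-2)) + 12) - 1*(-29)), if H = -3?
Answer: -23247/13 ≈ -1788.2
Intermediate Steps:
B(O) = 6 - O
y(l) = 1 (y(l) = -8 + (6 - 1*(-3)) = -8 + (6 + 3) = -8 + 9 = 1)
M*((-6 - 2)/(y(n(-2)) + 12) - 1*(-29)) = -63*((-6 - 2)/(1 + 12) - 1*(-29)) = -63*(-8/13 + 29) = -63*369/13 = -23247/13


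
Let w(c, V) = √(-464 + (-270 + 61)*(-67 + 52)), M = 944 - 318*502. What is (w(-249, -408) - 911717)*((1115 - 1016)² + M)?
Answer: 135746455847 - 148891*√2671 ≈ 1.3574e+11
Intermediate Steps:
M = -158692 (M = 944 - 159636 = -158692)
w(c, V) = √2671 (w(c, V) = √(-464 - 209*(-15)) = √(-464 + 3135) = √2671)
(w(-249, -408) - 911717)*((1115 - 1016)² + M) = (√2671 - 911717)*((1115 - 1016)² - 158692) = (-911717 + √2671)*(99² - 158692) = (-911717 + √2671)*(9801 - 158692) = (-911717 + √2671)*(-148891) = 135746455847 - 148891*√2671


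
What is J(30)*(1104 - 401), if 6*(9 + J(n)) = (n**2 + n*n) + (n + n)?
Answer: 211603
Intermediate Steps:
J(n) = -9 + n/3 + n**2/3 (J(n) = -9 + ((n**2 + n*n) + (n + n))/6 = -9 + ((n**2 + n**2) + 2*n)/6 = -9 + (2*n**2 + 2*n)/6 = -9 + (2*n + 2*n**2)/6 = -9 + (n/3 + n**2/3) = -9 + n/3 + n**2/3)
J(30)*(1104 - 401) = (-9 + (1/3)*30 + (1/3)*30**2)*(1104 - 401) = (-9 + 10 + (1/3)*900)*703 = (-9 + 10 + 300)*703 = 301*703 = 211603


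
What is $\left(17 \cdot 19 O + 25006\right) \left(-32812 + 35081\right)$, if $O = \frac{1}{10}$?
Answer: $\frac{568119027}{10} \approx 5.6812 \cdot 10^{7}$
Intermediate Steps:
$O = \frac{1}{10} \approx 0.1$
$\left(17 \cdot 19 O + 25006\right) \left(-32812 + 35081\right) = \left(17 \cdot 19 \cdot \frac{1}{10} + 25006\right) \left(-32812 + 35081\right) = \left(323 \cdot \frac{1}{10} + 25006\right) 2269 = \left(\frac{323}{10} + 25006\right) 2269 = \frac{250383}{10} \cdot 2269 = \frac{568119027}{10}$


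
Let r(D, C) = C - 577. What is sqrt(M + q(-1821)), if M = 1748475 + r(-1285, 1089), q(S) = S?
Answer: sqrt(1747166) ≈ 1321.8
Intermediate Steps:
r(D, C) = -577 + C
M = 1748987 (M = 1748475 + (-577 + 1089) = 1748475 + 512 = 1748987)
sqrt(M + q(-1821)) = sqrt(1748987 - 1821) = sqrt(1747166)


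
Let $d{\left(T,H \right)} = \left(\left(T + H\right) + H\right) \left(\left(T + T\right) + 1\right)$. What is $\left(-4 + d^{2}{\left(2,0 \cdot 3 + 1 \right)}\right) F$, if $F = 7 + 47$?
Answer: $21384$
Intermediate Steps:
$F = 54$
$d{\left(T,H \right)} = \left(1 + 2 T\right) \left(T + 2 H\right)$ ($d{\left(T,H \right)} = \left(\left(H + T\right) + H\right) \left(2 T + 1\right) = \left(T + 2 H\right) \left(1 + 2 T\right) = \left(1 + 2 T\right) \left(T + 2 H\right)$)
$\left(-4 + d^{2}{\left(2,0 \cdot 3 + 1 \right)}\right) F = \left(-4 + \left(2 + 2 \left(0 \cdot 3 + 1\right) + 2 \cdot 2^{2} + 4 \left(0 \cdot 3 + 1\right) 2\right)^{2}\right) 54 = \left(-4 + \left(2 + 2 \left(0 + 1\right) + 2 \cdot 4 + 4 \left(0 + 1\right) 2\right)^{2}\right) 54 = \left(-4 + \left(2 + 2 \cdot 1 + 8 + 4 \cdot 1 \cdot 2\right)^{2}\right) 54 = \left(-4 + \left(2 + 2 + 8 + 8\right)^{2}\right) 54 = \left(-4 + 20^{2}\right) 54 = \left(-4 + 400\right) 54 = 396 \cdot 54 = 21384$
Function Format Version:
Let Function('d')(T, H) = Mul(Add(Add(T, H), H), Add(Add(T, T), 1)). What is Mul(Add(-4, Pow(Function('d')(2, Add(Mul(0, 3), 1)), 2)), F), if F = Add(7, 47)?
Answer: 21384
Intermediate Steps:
F = 54
Function('d')(T, H) = Mul(Add(1, Mul(2, T)), Add(T, Mul(2, H))) (Function('d')(T, H) = Mul(Add(Add(H, T), H), Add(Mul(2, T), 1)) = Mul(Add(T, Mul(2, H)), Add(1, Mul(2, T))) = Mul(Add(1, Mul(2, T)), Add(T, Mul(2, H))))
Mul(Add(-4, Pow(Function('d')(2, Add(Mul(0, 3), 1)), 2)), F) = Mul(Add(-4, Pow(Add(2, Mul(2, Add(Mul(0, 3), 1)), Mul(2, Pow(2, 2)), Mul(4, Add(Mul(0, 3), 1), 2)), 2)), 54) = Mul(Add(-4, Pow(Add(2, Mul(2, Add(0, 1)), Mul(2, 4), Mul(4, Add(0, 1), 2)), 2)), 54) = Mul(Add(-4, Pow(Add(2, Mul(2, 1), 8, Mul(4, 1, 2)), 2)), 54) = Mul(Add(-4, Pow(Add(2, 2, 8, 8), 2)), 54) = Mul(Add(-4, Pow(20, 2)), 54) = Mul(Add(-4, 400), 54) = Mul(396, 54) = 21384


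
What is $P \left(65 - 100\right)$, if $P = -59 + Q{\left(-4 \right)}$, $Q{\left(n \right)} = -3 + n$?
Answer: $2310$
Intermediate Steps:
$P = -66$ ($P = -59 - 7 = -66$)
$P \left(65 - 100\right) = - 66 \left(65 - 100\right) = \left(-66\right) \left(-35\right) = 2310$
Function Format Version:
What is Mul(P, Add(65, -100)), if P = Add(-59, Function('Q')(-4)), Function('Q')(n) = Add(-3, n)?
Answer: 2310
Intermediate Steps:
P = -66 (P = Add(-59, Add(-3, -4)) = Add(-59, -7) = -66)
Mul(P, Add(65, -100)) = Mul(-66, Add(65, -100)) = Mul(-66, -35) = 2310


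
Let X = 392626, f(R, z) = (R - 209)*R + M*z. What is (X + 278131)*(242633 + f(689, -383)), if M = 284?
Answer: 311620957817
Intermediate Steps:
f(R, z) = 284*z + R*(-209 + R) (f(R, z) = (R - 209)*R + 284*z = (-209 + R)*R + 284*z = R*(-209 + R) + 284*z = 284*z + R*(-209 + R))
(X + 278131)*(242633 + f(689, -383)) = (392626 + 278131)*(242633 + (689² - 209*689 + 284*(-383))) = 670757*(242633 + (474721 - 144001 - 108772)) = 670757*(242633 + 221948) = 670757*464581 = 311620957817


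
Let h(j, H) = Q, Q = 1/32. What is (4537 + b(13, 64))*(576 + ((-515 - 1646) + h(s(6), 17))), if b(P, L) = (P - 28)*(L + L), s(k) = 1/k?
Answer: -132731623/32 ≈ -4.1479e+6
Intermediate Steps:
s(k) = 1/k
Q = 1/32 ≈ 0.031250
b(P, L) = 2*L*(-28 + P) (b(P, L) = (-28 + P)*(2*L) = 2*L*(-28 + P))
h(j, H) = 1/32
(4537 + b(13, 64))*(576 + ((-515 - 1646) + h(s(6), 17))) = (4537 + 2*64*(-28 + 13))*(576 + ((-515 - 1646) + 1/32)) = (4537 + 2*64*(-15))*(576 + (-2161 + 1/32)) = (4537 - 1920)*(576 - 69151/32) = 2617*(-50719/32) = -132731623/32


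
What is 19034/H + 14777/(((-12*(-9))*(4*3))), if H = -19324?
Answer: 65220671/6260976 ≈ 10.417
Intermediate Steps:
19034/H + 14777/(((-12*(-9))*(4*3))) = 19034/(-19324) + 14777/(((-12*(-9))*(4*3))) = 19034*(-1/19324) + 14777/((108*12)) = -9517/9662 + 14777/1296 = 65220671/6260976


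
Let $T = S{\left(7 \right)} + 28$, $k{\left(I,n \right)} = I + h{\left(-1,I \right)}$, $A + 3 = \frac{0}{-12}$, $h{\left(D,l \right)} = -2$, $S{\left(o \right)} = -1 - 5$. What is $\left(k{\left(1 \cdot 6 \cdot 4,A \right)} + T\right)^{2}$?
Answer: $1936$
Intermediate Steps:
$S{\left(o \right)} = -6$
$A = -3$ ($A = -3 + \frac{0}{-12} = -3 + 0 \left(- \frac{1}{12}\right) = -3 + 0 = -3$)
$k{\left(I,n \right)} = -2 + I$ ($k{\left(I,n \right)} = I - 2 = -2 + I$)
$T = 22$ ($T = -6 + 28 = 22$)
$\left(k{\left(1 \cdot 6 \cdot 4,A \right)} + T\right)^{2} = \left(\left(-2 + 1 \cdot 6 \cdot 4\right) + 22\right)^{2} = \left(\left(-2 + 6 \cdot 4\right) + 22\right)^{2} = \left(\left(-2 + 24\right) + 22\right)^{2} = \left(22 + 22\right)^{2} = 44^{2} = 1936$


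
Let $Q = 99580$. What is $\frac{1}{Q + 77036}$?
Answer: $\frac{1}{176616} \approx 5.662 \cdot 10^{-6}$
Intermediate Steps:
$\frac{1}{Q + 77036} = \frac{1}{99580 + 77036} = \frac{1}{176616}$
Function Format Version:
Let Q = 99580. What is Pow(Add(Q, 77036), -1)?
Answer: Rational(1, 176616) ≈ 5.6620e-6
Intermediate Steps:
Pow(Add(Q, 77036), -1) = Pow(Add(99580, 77036), -1) = Pow(176616, -1) = Rational(1, 176616)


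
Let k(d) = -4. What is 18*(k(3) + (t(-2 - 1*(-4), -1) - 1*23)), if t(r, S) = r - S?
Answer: -432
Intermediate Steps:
18*(k(3) + (t(-2 - 1*(-4), -1) - 1*23)) = 18*(-4 + (((-2 - 1*(-4)) - 1*(-1)) - 1*23)) = 18*(-4 + (((-2 + 4) + 1) - 23)) = 18*(-4 + ((2 + 1) - 23)) = 18*(-4 + (3 - 23)) = 18*(-4 - 20) = 18*(-24) = -432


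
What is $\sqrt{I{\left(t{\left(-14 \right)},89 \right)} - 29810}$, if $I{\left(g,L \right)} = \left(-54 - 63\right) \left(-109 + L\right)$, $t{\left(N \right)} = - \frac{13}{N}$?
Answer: $i \sqrt{27470} \approx 165.74 i$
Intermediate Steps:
$I{\left(g,L \right)} = 12753 - 117 L$ ($I{\left(g,L \right)} = - 117 \left(-109 + L\right) = 12753 - 117 L$)
$\sqrt{I{\left(t{\left(-14 \right)},89 \right)} - 29810} = \sqrt{\left(12753 - 10413\right) - 29810} = \sqrt{2340 - 29810} = \sqrt{-27470} = i \sqrt{27470}$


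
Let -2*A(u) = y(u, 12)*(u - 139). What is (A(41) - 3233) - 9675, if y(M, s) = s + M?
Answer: -10311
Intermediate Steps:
y(M, s) = M + s
A(u) = -(-139 + u)*(12 + u)/2 (A(u) = -(u + 12)*(u - 139)/2 = -(12 + u)*(-139 + u)/2 = -(-139 + u)*(12 + u)/2)
(A(41) - 3233) - 9675 = (-(-139 + 41)*(12 + 41)/2 - 3233) - 9675 = (-½*(-98)*53 - 3233) - 9675 = (2597 - 3233) - 9675 = -636 - 9675 = -10311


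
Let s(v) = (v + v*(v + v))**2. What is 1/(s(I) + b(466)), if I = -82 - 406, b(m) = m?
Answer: 1/226385640466 ≈ 4.4172e-12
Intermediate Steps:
I = -488
s(v) = (v + 2*v**2)**2 (s(v) = (v + v*(2*v))**2 = (v + 2*v**2)**2)
1/(s(I) + b(466)) = 1/((-488)**2*(1 + 2*(-488))**2 + 466) = 1/(238144*(1 - 976)**2 + 466) = 1/(238144*(-975)**2 + 466) = 1/(238144*950625 + 466) = 1/(226385640000 + 466) = 1/226385640466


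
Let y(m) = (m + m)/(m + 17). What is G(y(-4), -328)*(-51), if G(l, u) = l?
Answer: 408/13 ≈ 31.385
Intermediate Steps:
y(m) = 2*m/(17 + m) (y(m) = (2*m)/(17 + m) = 2*m/(17 + m))
G(y(-4), -328)*(-51) = (2*(-4)/(17 - 4))*(-51) = (2*(-4)/13)*(-51) = (2*(-4)*(1/13))*(-51) = -8/13*(-51) = 408/13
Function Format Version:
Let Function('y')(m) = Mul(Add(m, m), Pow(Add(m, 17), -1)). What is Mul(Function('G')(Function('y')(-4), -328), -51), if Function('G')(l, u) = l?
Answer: Rational(408, 13) ≈ 31.385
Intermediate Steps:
Function('y')(m) = Mul(2, m, Pow(Add(17, m), -1)) (Function('y')(m) = Mul(Mul(2, m), Pow(Add(17, m), -1)) = Mul(2, m, Pow(Add(17, m), -1)))
Mul(Function('G')(Function('y')(-4), -328), -51) = Mul(Mul(2, -4, Pow(Add(17, -4), -1)), -51) = Mul(Mul(2, -4, Pow(13, -1)), -51) = Mul(Mul(2, -4, Rational(1, 13)), -51) = Mul(Rational(-8, 13), -51) = Rational(408, 13)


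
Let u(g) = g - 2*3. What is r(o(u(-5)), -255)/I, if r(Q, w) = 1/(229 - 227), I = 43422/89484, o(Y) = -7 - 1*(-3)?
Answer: 7457/7237 ≈ 1.0304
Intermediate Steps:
u(g) = -6 + g (u(g) = g - 6 = -6 + g)
o(Y) = -4 (o(Y) = -7 + 3 = -4)
I = 7237/14914 (I = 43422*(1/89484) = 7237/14914 ≈ 0.48525)
r(Q, w) = ½ (r(Q, w) = 1/2 = ½)
r(o(u(-5)), -255)/I = 1/(2*(7237/14914)) = (½)*(14914/7237) = 7457/7237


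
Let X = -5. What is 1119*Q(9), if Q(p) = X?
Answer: -5595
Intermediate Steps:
Q(p) = -5
1119*Q(9) = 1119*(-5) = -5595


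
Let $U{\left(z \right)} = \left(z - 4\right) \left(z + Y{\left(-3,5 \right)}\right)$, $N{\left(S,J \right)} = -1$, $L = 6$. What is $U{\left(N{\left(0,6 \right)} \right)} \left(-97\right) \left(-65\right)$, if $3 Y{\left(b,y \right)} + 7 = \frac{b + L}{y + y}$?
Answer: $\frac{611585}{6} \approx 1.0193 \cdot 10^{5}$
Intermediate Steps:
$Y{\left(b,y \right)} = - \frac{7}{3} + \frac{6 + b}{6 y}$ ($Y{\left(b,y \right)} = - \frac{7}{3} + \frac{\left(b + 6\right) \frac{1}{y + y}}{3} = - \frac{7}{3} + \frac{\left(6 + b\right) \frac{1}{2 y}}{3} = - \frac{7}{3} + \frac{\frac{1}{2} \frac{1}{y} \left(6 + b\right)}{3} = - \frac{7}{3} + \frac{6 + b}{6 y}$)
$U{\left(z \right)} = \left(-4 + z\right) \left(- \frac{67}{30} + z\right)$ ($U{\left(z \right)} = \left(z - 4\right) \left(z + \frac{6 - 3 - 70}{6 \cdot 5}\right) = \left(-4 + z\right) \left(z + \frac{1}{6} \cdot \frac{1}{5} \left(6 - 3 - 70\right)\right) = \left(-4 + z\right) \left(z + \frac{1}{6} \cdot \frac{1}{5} \left(-67\right)\right) = \left(-4 + z\right) \left(z - \frac{67}{30}\right) = \left(-4 + z\right) \left(- \frac{67}{30} + z\right)$)
$U{\left(N{\left(0,6 \right)} \right)} \left(-97\right) \left(-65\right) = \left(\frac{134}{15} + \left(-1\right)^{2} - - \frac{187}{30}\right) \left(-97\right) \left(-65\right) = \left(\frac{134}{15} + 1 + \frac{187}{30}\right) \left(-97\right) \left(-65\right) = \frac{97}{6} \left(-97\right) \left(-65\right) = \left(- \frac{9409}{6}\right) \left(-65\right) = \frac{611585}{6}$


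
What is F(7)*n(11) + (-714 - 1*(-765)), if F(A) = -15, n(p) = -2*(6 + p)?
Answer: 561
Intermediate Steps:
n(p) = -12 - 2*p
F(7)*n(11) + (-714 - 1*(-765)) = -15*(-12 - 2*11) + (-714 - 1*(-765)) = -15*(-12 - 22) + (-714 + 765) = -15*(-34) + 51 = 510 + 51 = 561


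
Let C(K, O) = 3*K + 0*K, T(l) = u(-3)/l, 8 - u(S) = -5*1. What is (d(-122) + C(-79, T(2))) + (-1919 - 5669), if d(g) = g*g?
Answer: 7059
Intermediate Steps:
d(g) = g**2
u(S) = 13 (u(S) = 8 - (-5) = 8 - 1*(-5) = 8 + 5 = 13)
T(l) = 13/l
C(K, O) = 3*K (C(K, O) = 3*K + 0 = 3*K)
(d(-122) + C(-79, T(2))) + (-1919 - 5669) = ((-122)**2 + 3*(-79)) + (-1919 - 5669) = (14884 - 237) - 7588 = 14647 - 7588 = 7059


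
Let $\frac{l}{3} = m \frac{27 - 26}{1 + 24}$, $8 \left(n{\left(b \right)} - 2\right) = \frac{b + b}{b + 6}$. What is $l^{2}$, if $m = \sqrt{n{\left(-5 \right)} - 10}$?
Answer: $- \frac{333}{2500} \approx -0.1332$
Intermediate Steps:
$n{\left(b \right)} = 2 + \frac{b}{4 \left(6 + b\right)}$ ($n{\left(b \right)} = 2 + \frac{\left(b + b\right) \frac{1}{b + 6}}{8} = 2 + \frac{2 b \frac{1}{6 + b}}{8} = 2 + \frac{b}{4 \left(6 + b\right)}$)
$m = \frac{i \sqrt{37}}{2}$ ($m = \sqrt{\frac{3 \left(16 + 3 \left(-5\right)\right)}{4 \left(6 - 5\right)} - 10} = \sqrt{\frac{3 \left(16 - 15\right)}{4 \cdot 1} - 10} = \sqrt{\frac{3}{4} \cdot 1 \cdot 1 - 10} = \sqrt{\frac{3}{4} - 10} = \sqrt{- \frac{37}{4}} = \frac{i \sqrt{37}}{2} \approx 3.0414 i$)
$l = \frac{3 i \sqrt{37}}{50}$ ($l = 3 \frac{i \sqrt{37}}{2} \frac{27 - 26}{1 + 24} = 3 \frac{i \sqrt{37}}{2} \cdot 1 \cdot \frac{1}{25} = 3 \frac{i \sqrt{37}}{2} \cdot \frac{1}{25} = 3 \frac{i \sqrt{37}}{50} = \frac{3 i \sqrt{37}}{50} \approx 0.36497 i$)
$l^{2} = \left(\frac{3 i \sqrt{37}}{50}\right)^{2} = - \frac{333}{2500}$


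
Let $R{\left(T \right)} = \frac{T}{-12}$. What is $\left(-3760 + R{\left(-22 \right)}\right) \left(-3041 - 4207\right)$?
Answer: $27239192$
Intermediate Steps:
$R{\left(T \right)} = - \frac{T}{12}$ ($R{\left(T \right)} = T \left(- \frac{1}{12}\right) = - \frac{T}{12}$)
$\left(-3760 + R{\left(-22 \right)}\right) \left(-3041 - 4207\right) = \left(-3760 - - \frac{11}{6}\right) \left(-3041 - 4207\right) = \left(-3760 + \frac{11}{6}\right) \left(-7248\right) = \left(- \frac{22549}{6}\right) \left(-7248\right) = 27239192$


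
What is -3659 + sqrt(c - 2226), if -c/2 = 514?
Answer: -3659 + I*sqrt(3254) ≈ -3659.0 + 57.044*I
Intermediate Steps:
c = -1028 (c = -2*514 = -1028)
-3659 + sqrt(c - 2226) = -3659 + sqrt(-1028 - 2226) = -3659 + sqrt(-3254) = -3659 + I*sqrt(3254)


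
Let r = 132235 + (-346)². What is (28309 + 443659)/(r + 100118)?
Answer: 471968/352069 ≈ 1.3406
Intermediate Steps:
r = 251951 (r = 132235 + 119716 = 251951)
(28309 + 443659)/(r + 100118) = (28309 + 443659)/(251951 + 100118) = 471968/352069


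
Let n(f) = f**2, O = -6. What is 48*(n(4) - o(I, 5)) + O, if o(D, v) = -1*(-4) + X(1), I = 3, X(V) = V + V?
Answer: 474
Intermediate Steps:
X(V) = 2*V
o(D, v) = 6 (o(D, v) = -1*(-4) + 2*1 = 4 + 2 = 6)
48*(n(4) - o(I, 5)) + O = 48*(4**2 - 1*6) - 6 = 48*(16 - 6) - 6 = 48*10 - 6 = 480 - 6 = 474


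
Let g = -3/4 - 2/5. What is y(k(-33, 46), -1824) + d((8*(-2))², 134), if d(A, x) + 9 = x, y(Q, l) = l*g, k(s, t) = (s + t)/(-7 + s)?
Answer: 11113/5 ≈ 2222.6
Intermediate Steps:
g = -23/20 (g = -3*¼ - 2*⅕ = -¾ - ⅖ = -23/20 ≈ -1.1500)
k(s, t) = (s + t)/(-7 + s)
y(Q, l) = -23*l/20 (y(Q, l) = l*(-23/20) = -23*l/20)
d(A, x) = -9 + x
y(k(-33, 46), -1824) + d((8*(-2))², 134) = -23/20*(-1824) + (-9 + 134) = 10488/5 + 125 = 11113/5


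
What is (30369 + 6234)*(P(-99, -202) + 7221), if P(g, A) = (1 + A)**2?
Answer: 1743108066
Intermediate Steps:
(30369 + 6234)*(P(-99, -202) + 7221) = (30369 + 6234)*((1 - 202)**2 + 7221) = 36603*((-201)**2 + 7221) = 36603*(40401 + 7221) = 36603*47622 = 1743108066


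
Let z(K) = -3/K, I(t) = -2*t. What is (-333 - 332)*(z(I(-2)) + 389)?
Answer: -1032745/4 ≈ -2.5819e+5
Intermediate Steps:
(-333 - 332)*(z(I(-2)) + 389) = (-333 - 332)*(-3/((-2*(-2))) + 389) = -665*(-3/4 + 389) = -665*(-3*¼ + 389) = -665*(-¾ + 389) = -665*1553/4 = -1032745/4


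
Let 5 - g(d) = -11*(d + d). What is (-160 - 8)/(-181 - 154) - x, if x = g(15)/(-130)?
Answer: 26813/8710 ≈ 3.0784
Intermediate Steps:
g(d) = 5 + 22*d (g(d) = 5 - (-11)*(d + d) = 5 - (-11)*2*d = 5 - (-22)*d = 5 + 22*d)
x = -67/26 (x = (5 + 22*15)/(-130) = (5 + 330)*(-1/130) = 335*(-1/130) = -67/26 ≈ -2.5769)
(-160 - 8)/(-181 - 154) - x = (-160 - 8)/(-181 - 154) - 1*(-67/26) = -168/(-335) + 67/26 = -168*(-1/335) + 67/26 = 168/335 + 67/26 = 26813/8710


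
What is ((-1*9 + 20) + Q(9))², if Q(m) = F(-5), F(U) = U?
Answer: 36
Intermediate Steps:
Q(m) = -5
((-1*9 + 20) + Q(9))² = ((-1*9 + 20) - 5)² = ((-9 + 20) - 5)² = (11 - 5)² = 6² = 36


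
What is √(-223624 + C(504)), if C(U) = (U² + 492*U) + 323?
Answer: √278683 ≈ 527.90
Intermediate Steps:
C(U) = 323 + U² + 492*U
√(-223624 + C(504)) = √(-223624 + (323 + 504² + 492*504)) = √(-223624 + (323 + 254016 + 247968)) = √(-223624 + 502307) = √278683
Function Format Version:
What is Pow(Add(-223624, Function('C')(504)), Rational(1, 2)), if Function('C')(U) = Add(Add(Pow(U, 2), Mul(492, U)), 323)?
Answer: Pow(278683, Rational(1, 2)) ≈ 527.90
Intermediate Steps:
Function('C')(U) = Add(323, Pow(U, 2), Mul(492, U))
Pow(Add(-223624, Function('C')(504)), Rational(1, 2)) = Pow(Add(-223624, Add(323, Pow(504, 2), Mul(492, 504))), Rational(1, 2)) = Pow(Add(-223624, Add(323, 254016, 247968)), Rational(1, 2)) = Pow(Add(-223624, 502307), Rational(1, 2)) = Pow(278683, Rational(1, 2))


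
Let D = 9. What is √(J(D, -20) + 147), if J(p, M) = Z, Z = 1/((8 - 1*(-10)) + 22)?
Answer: √58810/20 ≈ 12.125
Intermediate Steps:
Z = 1/40 (Z = 1/((8 + 10) + 22) = 1/(18 + 22) = 1/40 ≈ 0.025000)
J(p, M) = 1/40
√(J(D, -20) + 147) = √(1/40 + 147) = √(5881/40) = √58810/20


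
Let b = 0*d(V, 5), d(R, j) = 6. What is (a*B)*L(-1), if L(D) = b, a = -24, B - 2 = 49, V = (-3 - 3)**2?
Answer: 0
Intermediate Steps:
V = 36 (V = (-6)**2 = 36)
B = 51 (B = 2 + 49 = 51)
b = 0 (b = 0*6 = 0)
L(D) = 0
(a*B)*L(-1) = -24*51*0 = -1224*0 = 0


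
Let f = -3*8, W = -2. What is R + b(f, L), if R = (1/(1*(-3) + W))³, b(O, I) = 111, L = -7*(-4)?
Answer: 13874/125 ≈ 110.99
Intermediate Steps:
L = 28
f = -24
R = -1/125 (R = (1/(1*(-3) - 2))³ = (1/(-3 - 2))³ = (1/(-5))³ = (-⅕)³ = -1/125 ≈ -0.0080000)
R + b(f, L) = -1/125 + 111 = 13874/125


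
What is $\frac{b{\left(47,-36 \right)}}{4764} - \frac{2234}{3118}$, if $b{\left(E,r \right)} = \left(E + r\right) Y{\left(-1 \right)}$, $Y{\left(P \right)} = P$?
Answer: $- \frac{5338537}{7427076} \approx -0.71879$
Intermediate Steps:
$b{\left(E,r \right)} = - E - r$ ($b{\left(E,r \right)} = \left(E + r\right) \left(-1\right) = - E - r$)
$\frac{b{\left(47,-36 \right)}}{4764} - \frac{2234}{3118} = \frac{\left(-1\right) 47 - -36}{4764} - \frac{2234}{3118} = \left(-47 + 36\right) \frac{1}{4764} - \frac{1117}{1559} = \left(-11\right) \frac{1}{4764} - \frac{1117}{1559} = - \frac{11}{4764} - \frac{1117}{1559} = - \frac{5338537}{7427076}$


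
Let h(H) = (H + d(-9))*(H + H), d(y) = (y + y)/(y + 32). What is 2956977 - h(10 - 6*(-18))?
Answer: 67374215/23 ≈ 2.9293e+6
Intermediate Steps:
d(y) = 2*y/(32 + y) (d(y) = (2*y)/(32 + y) = 2*y/(32 + y))
h(H) = 2*H*(-18/23 + H) (h(H) = (H + 2*(-9)/(32 - 9))*(H + H) = (H + 2*(-9)/23)*(2*H) = (H + 2*(-9)*(1/23))*(2*H) = (H - 18/23)*(2*H) = (-18/23 + H)*(2*H) = 2*H*(-18/23 + H))
2956977 - h(10 - 6*(-18)) = 2956977 - 2*(10 - 6*(-18))*(-18 + 23*(10 - 6*(-18)))/23 = 2956977 - 2*(10 + 108)*(-18 + 23*(10 + 108))/23 = 2956977 - 2*118*(-18 + 23*118)/23 = 2956977 - 2*118*(-18 + 2714)/23 = 2956977 - 2*118*2696/23 = 2956977 - 1*636256/23 = 2956977 - 636256/23 = 67374215/23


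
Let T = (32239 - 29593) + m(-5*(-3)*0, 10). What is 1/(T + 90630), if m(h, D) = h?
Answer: 1/93276 ≈ 1.0721e-5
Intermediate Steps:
T = 2646 (T = (32239 - 29593) - 5*(-3)*0 = 2646 + 15*0 = 2646 + 0 = 2646)
1/(T + 90630) = 1/(2646 + 90630) = 1/93276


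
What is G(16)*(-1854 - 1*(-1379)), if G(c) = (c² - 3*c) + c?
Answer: -106400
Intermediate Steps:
G(c) = c² - 2*c
G(16)*(-1854 - 1*(-1379)) = (16*(-2 + 16))*(-1854 - 1*(-1379)) = (16*14)*(-1854 + 1379) = 224*(-475) = -106400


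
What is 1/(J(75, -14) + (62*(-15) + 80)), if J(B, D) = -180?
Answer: -1/1030 ≈ -0.00097087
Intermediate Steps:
1/(J(75, -14) + (62*(-15) + 80)) = 1/(-180 + (62*(-15) + 80)) = 1/(-180 + (-930 + 80)) = 1/(-180 - 850) = 1/(-1030) = -1/1030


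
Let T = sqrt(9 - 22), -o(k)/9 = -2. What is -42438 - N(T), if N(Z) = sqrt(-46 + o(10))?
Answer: -42438 - 2*I*sqrt(7) ≈ -42438.0 - 5.2915*I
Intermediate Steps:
o(k) = 18 (o(k) = -9*(-2) = 18)
T = I*sqrt(13) (T = sqrt(-13) = I*sqrt(13) ≈ 3.6056*I)
N(Z) = 2*I*sqrt(7) (N(Z) = sqrt(-46 + 18) = sqrt(-28) = 2*I*sqrt(7))
-42438 - N(T) = -42438 - 2*I*sqrt(7)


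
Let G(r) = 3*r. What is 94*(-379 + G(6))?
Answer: -33934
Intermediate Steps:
94*(-379 + G(6)) = 94*(-379 + 3*6) = 94*(-379 + 18) = 94*(-361) = -33934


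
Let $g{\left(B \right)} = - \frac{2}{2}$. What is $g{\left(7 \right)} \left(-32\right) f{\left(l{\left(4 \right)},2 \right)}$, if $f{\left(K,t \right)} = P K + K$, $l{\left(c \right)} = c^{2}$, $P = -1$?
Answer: $0$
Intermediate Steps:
$f{\left(K,t \right)} = 0$ ($f{\left(K,t \right)} = - K + K = 0$)
$g{\left(B \right)} = -1$ ($g{\left(B \right)} = \left(-2\right) \frac{1}{2} = -1$)
$g{\left(7 \right)} \left(-32\right) f{\left(l{\left(4 \right)},2 \right)} = \left(-1\right) \left(-32\right) 0 = 32 \cdot 0 = 0$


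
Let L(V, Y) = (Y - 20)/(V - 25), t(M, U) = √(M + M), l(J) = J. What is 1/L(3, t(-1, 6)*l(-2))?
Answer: 55/51 - 11*I*√2/102 ≈ 1.0784 - 0.15251*I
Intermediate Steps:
t(M, U) = √2*√M (t(M, U) = √(2*M) = √2*√M)
L(V, Y) = (-20 + Y)/(-25 + V)
1/L(3, t(-1, 6)*l(-2)) = 1/((-20 + (√2*√(-1))*(-2))/(-25 + 3)) = 1/((-20 + (√2*I)*(-2))/(-22)) = 1/(-(-20 + (I*√2)*(-2))/22) = 1/(-(-20 - 2*I*√2)/22) = 1/(10/11 + I*√2/11)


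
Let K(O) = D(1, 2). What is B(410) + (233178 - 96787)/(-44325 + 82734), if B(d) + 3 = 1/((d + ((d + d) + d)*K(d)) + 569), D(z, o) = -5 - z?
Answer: 135432355/245856009 ≈ 0.55086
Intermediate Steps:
K(O) = -6 (K(O) = -5 - 1*1 = -5 - 1 = -6)
B(d) = -3 + 1/(569 - 17*d) (B(d) = -3 + 1/((d + ((d + d) + d)*(-6)) + 569) = -3 + 1/((d + (2*d + d)*(-6)) + 569) = -3 + 1/((d + (3*d)*(-6)) + 569) = -3 + 1/((d - 18*d) + 569) = -3 + 1/(-17*d + 569) = -3 + 1/(569 - 17*d))
B(410) + (233178 - 96787)/(-44325 + 82734) = (1706 - 51*410)/(-569 + 17*410) + (233178 - 96787)/(-44325 + 82734) = (1706 - 20910)/(-569 + 6970) + 136391/38409 = -19204/6401 + 136391*(1/38409) = (1/6401)*(-19204) + 136391/38409 = -19204/6401 + 136391/38409 = 135432355/245856009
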